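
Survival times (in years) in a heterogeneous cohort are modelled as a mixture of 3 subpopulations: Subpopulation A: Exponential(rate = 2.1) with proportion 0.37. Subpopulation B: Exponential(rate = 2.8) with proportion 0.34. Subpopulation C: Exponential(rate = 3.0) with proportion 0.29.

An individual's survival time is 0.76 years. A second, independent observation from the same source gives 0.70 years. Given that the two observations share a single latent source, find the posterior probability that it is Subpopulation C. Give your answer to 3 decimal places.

The responsibility of component k is π_k f_k(x) divided by Σ_j π_j f_j(x).
Since both observations come from the same component, the likelihood for component k is f_k(x₁)·f_k(x₂).
  f_A = [2.1·e^(−2.1·0.76) = 2.1·e^(−1.5960) = 0.425682] × [0.482844] = 0.205538
  f_B = [2.8·e^(−2.8·0.76) = 2.8·e^(−2.1280) = 0.333411] × [0.394404] = 0.131498
  f_C = [3.0·e^(−3.0·0.76) = 3.0·e^(−2.2800) = 0.306853] × [0.367369] = 0.112728
Prior × likelihood for each component:
  π_A·f_A = 0.37 × 0.205538 = 0.076049
  π_B·f_B = 0.34 × 0.131498 = 0.0447094
  π_C·f_C = 0.29 × 0.112728 = 0.0326912
Normaliser: 0.076049 + 0.0447094 + 0.0326912 = 0.15345
P(Subpopulation C | x₁, x₂) = 0.0326912 / 0.15345 ≈ 0.213

0.213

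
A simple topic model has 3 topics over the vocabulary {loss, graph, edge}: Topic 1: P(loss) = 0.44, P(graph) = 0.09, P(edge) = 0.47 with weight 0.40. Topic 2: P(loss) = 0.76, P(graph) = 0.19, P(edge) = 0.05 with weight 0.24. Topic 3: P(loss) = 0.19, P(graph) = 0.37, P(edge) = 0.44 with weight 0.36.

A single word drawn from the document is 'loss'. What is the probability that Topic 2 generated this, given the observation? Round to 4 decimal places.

0.4274

Apply Bayes' rule: the posterior for each component is proportional to its prior times its likelihood at x.
Categorical probabilities:
  p_1 = P(loss | comp) = 0.44
  p_2 = P(loss | comp) = 0.76
  p_3 = P(loss | comp) = 0.19
Weight by the priors:
  π_1·p_1 = 0.40 × 0.44 = 0.176
  π_2·p_2 = 0.24 × 0.76 = 0.1824
  π_3·p_3 = 0.36 × 0.19 = 0.0684
Denominator: 0.176 + 0.1824 + 0.0684 = 0.4268
So the posterior for Topic 2 is 0.1824 / 0.4268 ≈ 0.4274.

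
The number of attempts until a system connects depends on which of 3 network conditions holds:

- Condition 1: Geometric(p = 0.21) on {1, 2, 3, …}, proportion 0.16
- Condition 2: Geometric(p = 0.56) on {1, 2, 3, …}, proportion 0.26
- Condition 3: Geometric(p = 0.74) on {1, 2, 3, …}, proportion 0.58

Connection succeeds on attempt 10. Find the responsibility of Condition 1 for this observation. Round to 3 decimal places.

Apply Bayes' rule: the posterior for each component is proportional to its prior times its likelihood at x.
Evaluate each component's likelihood at the observed value:
  L_1 = 0.0251688
  L_2 = 0.000346148
  L_3 = 4.01783e-06
Unnormalised posteriors:
  w_1·L_1 = 0.16 × 0.0251688 = 0.00402701
  w_2·L_2 = 0.26 × 0.000346148 = 8.99985e-05
  w_3·L_3 = 0.58 × 4.01783e-06 = 2.33034e-06
Sum: 0.00402701 + 8.99985e-05 + 2.33034e-06 = 0.00411934
P(Condition 1 | 10) = 0.00402701 / 0.00411934 ≈ 0.978

0.978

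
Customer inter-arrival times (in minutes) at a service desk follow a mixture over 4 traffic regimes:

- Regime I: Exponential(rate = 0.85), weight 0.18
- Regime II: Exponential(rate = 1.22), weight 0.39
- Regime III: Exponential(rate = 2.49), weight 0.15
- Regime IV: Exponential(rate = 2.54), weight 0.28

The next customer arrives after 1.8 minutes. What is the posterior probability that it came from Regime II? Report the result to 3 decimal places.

0.542

The responsibility of component k is π_k f_k(x) divided by Σ_j π_j f_j(x).
Component likelihoods at x = 1.8 minutes:
  f_I = 0.184055
  f_II = 0.135722
  f_III = 0.0281638
  f_IV = 0.0262567
Prior × likelihood for each component:
  π_I·f_I = 0.18 × 0.184055 = 0.03313
  π_II·f_II = 0.39 × 0.135722 = 0.0529314
  π_III·f_III = 0.15 × 0.0281638 = 0.00422457
  π_IV·f_IV = 0.28 × 0.0262567 = 0.00735186
Normaliser: 0.03313 + 0.0529314 + 0.00422457 + 0.00735186 = 0.0976378
So the posterior for Regime II is 0.0529314 / 0.0976378 ≈ 0.542.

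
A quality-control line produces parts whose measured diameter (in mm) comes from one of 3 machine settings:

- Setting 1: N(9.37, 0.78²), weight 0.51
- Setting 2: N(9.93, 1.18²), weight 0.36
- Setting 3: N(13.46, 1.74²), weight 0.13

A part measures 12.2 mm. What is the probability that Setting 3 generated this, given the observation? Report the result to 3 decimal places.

0.541

Apply Bayes' rule: the posterior for each component is proportional to its prior times its likelihood at x.
Component likelihoods at x = 12.2 mm:
  L_1 = 0.000708463
  L_2 = 0.0531403
  L_3 = 0.176398
Unnormalised posteriors:
  P(Z=1)·L_1 = 0.51 × 0.000708463 = 0.000361316
  P(Z=2)·L_2 = 0.36 × 0.0531403 = 0.0191305
  P(Z=3)·L_3 = 0.13 × 0.176398 = 0.0229318
Denominator: 0.000361316 + 0.0191305 + 0.0229318 = 0.0424236
So the posterior for Setting 3 is 0.0229318 / 0.0424236 ≈ 0.541.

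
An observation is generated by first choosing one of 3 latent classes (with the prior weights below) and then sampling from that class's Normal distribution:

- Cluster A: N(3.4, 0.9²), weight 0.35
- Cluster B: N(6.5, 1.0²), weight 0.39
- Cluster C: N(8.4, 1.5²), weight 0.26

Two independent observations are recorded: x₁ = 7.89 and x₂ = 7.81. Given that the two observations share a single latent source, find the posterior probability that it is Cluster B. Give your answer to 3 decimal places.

0.384

By Bayes' theorem, P(k | x) = π_k f_k(x) / Σ_j π_j f_j(x).
Since both observations come from the same component, the likelihood for component k is f_k(x₁)·f_k(x₂).
  f_A = [(1/(0.9·√(2π)))·exp(−(7.89−3.4)²/(2·0.9²)) = 0.443269·exp(-12.44451) = 1.74617e-06] × [2.70996e-06] = 4.73205e-12
  f_B = [(1/(1.0·√(2π)))·exp(−(7.89−6.5)²/(2·1.0²)) = 0.398942·exp(-0.96605) = 0.151831] × [0.169147] = 0.0256817
  f_C = [(1/(1.5·√(2π)))·exp(−(7.89−8.4)²/(2·1.5²)) = 0.265962·exp(-0.05780) = 0.251025] × [0.246164] = 0.0617931
Weight by the priors:
  π_A·f_A = 0.35 × 4.73205e-12 = 1.65622e-12
  π_B·f_B = 0.39 × 0.0256817 = 0.0100159
  π_C·f_C = 0.26 × 0.0617931 = 0.0160662
Marginal: 1.65622e-12 + 0.0100159 + 0.0160662 = 0.0260821
Responsibility of Cluster B: 0.0100159 / 0.0260821 ≈ 0.384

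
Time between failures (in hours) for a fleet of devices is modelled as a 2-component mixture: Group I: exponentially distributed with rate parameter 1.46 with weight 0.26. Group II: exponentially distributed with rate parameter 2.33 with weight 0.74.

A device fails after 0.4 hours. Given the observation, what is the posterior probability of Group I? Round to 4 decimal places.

The responsibility of component k is π_k f_k(x) divided by Σ_j π_j f_j(x).
Evaluate each component's likelihood at the observed value:
  p_I = 0.814188
  p_II = 0.917473
Prior × likelihood for each component:
  π_I·p_I = 0.26 × 0.814188 = 0.211689
  π_II·p_II = 0.74 × 0.917473 = 0.67893
Marginal: 0.211689 + 0.67893 = 0.890619
Responsibility of Group I: 0.211689 / 0.890619 ≈ 0.2377

0.2377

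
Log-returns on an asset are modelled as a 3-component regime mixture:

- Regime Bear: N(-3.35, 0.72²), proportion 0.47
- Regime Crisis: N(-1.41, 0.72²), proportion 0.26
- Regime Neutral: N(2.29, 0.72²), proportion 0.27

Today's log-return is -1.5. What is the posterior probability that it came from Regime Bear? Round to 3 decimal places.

0.063

P(component k | x) = π_k·f_k(x) / marginal(x), where marginal(x) = Σ_j π_j·f_j(x).
Component likelihoods at x = -1.5:
  p_Bear = 0.0204156
  p_Crisis = 0.549775
  p_Neutral = 5.33025e-07
Multiply by the mixture weights:
  π_Bear·p_Bear = 0.47 × 0.0204156 = 0.00959532
  π_Crisis·p_Crisis = 0.26 × 0.549775 = 0.142941
  π_Neutral·p_Neutral = 0.27 × 5.33025e-07 = 1.43917e-07
Evidence: 0.00959532 + 0.142941 + 1.43917e-07 = 0.152537
Responsibility of Regime Bear: 0.00959532 / 0.152537 ≈ 0.063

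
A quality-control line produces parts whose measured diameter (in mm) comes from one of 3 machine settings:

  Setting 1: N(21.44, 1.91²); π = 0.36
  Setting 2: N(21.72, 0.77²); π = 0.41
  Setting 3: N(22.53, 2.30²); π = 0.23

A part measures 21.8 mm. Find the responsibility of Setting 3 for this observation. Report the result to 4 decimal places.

0.1174

The responsibility of component k is π_k f_k(x) divided by Σ_j π_j f_j(x).
Component likelihoods at x = 21.8 mm:
  L_1 = (1/(1.91·√(2π)))·exp(−(21.8−21.44)²/(2·1.91²)) = 0.208870·exp(-0.01776) = 0.205193
  L_2 = (1/(0.77·√(2π)))·exp(−(21.8−21.72)²/(2·0.77²)) = 0.518107·exp(-0.00540) = 0.515318
  L_3 = (1/(2.30·√(2π)))·exp(−(21.8−22.53)²/(2·2.30²)) = 0.173453·exp(-0.05037) = 0.164933
Multiply by the mixture weights:
  π_1·L_1 = 0.36 × 0.205193 = 0.0738695
  π_2·L_2 = 0.41 × 0.515318 = 0.21128
  π_3·L_3 = 0.23 × 0.164933 = 0.0379346
Sum: 0.0738695 + 0.21128 + 0.0379346 = 0.323084
So the posterior for Setting 3 is 0.0379346 / 0.323084 ≈ 0.1174.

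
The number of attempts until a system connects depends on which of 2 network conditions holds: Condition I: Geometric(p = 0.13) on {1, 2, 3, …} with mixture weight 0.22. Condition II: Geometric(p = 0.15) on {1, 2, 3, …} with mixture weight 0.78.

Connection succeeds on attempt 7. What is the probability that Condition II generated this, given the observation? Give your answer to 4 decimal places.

P(component k | x) = π_k·f_k(x) / marginal(x), where marginal(x) = Σ_j π_j·f_j(x).
Component likelihoods at x = 7:
  p_I = 0.13·(1−0.13)^6 = 0.13·0.433626 = 0.0563714
  p_II = 0.15·(1−0.15)^6 = 0.15·0.37715 = 0.0565724
Prior × likelihood for each component:
  π_I·p_I = 0.22 × 0.0563714 = 0.0124017
  π_II·p_II = 0.78 × 0.0565724 = 0.0441265
Sum: 0.0124017 + 0.0441265 = 0.0565282
P(Condition II | 7) = 0.0441265 / 0.0565282 ≈ 0.7806

0.7806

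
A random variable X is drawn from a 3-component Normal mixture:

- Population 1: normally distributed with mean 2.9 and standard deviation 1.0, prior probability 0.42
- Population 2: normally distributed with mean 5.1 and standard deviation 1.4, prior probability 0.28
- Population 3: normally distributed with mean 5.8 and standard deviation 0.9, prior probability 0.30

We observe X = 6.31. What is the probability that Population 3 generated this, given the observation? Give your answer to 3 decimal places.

0.671

P(component k | x) = π_k·f_k(x) / marginal(x), where marginal(x) = Σ_j π_j·f_j(x).
Normal densities:
  L_1 = 0.00119097
  L_2 = 0.196144
  L_3 = 0.377519
Unnormalised posteriors:
  π_1·L_1 = 0.42 × 0.00119097 = 0.000500207
  π_2·L_2 = 0.28 × 0.196144 = 0.0549203
  π_3·L_3 = 0.30 × 0.377519 = 0.113256
Evidence: 0.000500207 + 0.0549203 + 0.113256 = 0.168676
P(Population 3 | the observation) ≈ 0.671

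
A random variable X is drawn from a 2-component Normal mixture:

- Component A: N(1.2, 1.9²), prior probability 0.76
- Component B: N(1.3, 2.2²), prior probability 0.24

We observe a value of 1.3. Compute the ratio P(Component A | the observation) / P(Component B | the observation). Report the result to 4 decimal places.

Posterior odds = (π_i f_i(x)) / (π_j f_j(x)); the normalising sum cancels.
Normal densities:
  p_A = 0.209679
  p_B = 0.181337
0.159356 / 0.043521 ≈ 3.6616

3.6616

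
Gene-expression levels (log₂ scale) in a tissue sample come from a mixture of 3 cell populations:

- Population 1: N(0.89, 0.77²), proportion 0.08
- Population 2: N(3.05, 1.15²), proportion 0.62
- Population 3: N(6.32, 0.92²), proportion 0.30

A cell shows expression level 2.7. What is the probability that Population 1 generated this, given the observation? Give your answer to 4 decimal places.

0.0126

The responsibility of component k is π_k f_k(x) divided by Σ_j π_j f_j(x).
Evaluate each component's likelihood at the observed value:
  L_1 = 0.032701
  L_2 = 0.331206
  L_3 = 0.000188424
Weight by the priors:
  π_1·L_1 = 0.08 × 0.032701 = 0.00261608
  π_2·L_2 = 0.62 × 0.331206 = 0.205348
  π_3·L_3 = 0.30 × 0.000188424 = 5.65273e-05
Evidence: 0.00261608 + 0.205348 + 5.65273e-05 = 0.20802
So the posterior for Population 1 is 0.00261608 / 0.20802 ≈ 0.0126.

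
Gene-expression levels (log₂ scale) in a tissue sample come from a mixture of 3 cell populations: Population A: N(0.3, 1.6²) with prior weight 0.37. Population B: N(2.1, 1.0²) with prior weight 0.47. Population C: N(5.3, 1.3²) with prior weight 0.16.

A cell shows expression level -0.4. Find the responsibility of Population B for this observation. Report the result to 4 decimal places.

0.0895

The responsibility of component k is P(Z=k) f_k(x) divided by Σ_j P(Z=j) f_j(x).
Normal densities:
  f_A = (1/(1.6·√(2π)))·exp(−(-0.4−0.3)²/(2·1.6²)) = 0.249339·exp(-0.09570) = 0.226583
  f_B = (1/(1.0·√(2π)))·exp(−(-0.4−2.1)²/(2·1.0²)) = 0.398942·exp(-3.12500) = 0.0175283
  f_C = (1/(1.3·√(2π)))·exp(−(-0.4−5.3)²/(2·1.3²)) = 0.306879·exp(-9.61243) = 2.05278e-05
Prior × likelihood for each component:
  P(Z=A)·f_A = 0.37 × 0.226583 = 0.0838356
  P(Z=B)·f_B = 0.47 × 0.0175283 = 0.0082383
  P(Z=C)·f_C = 0.16 × 2.05278e-05 = 3.28445e-06
Sum: 0.0838356 + 0.0082383 + 3.28445e-06 = 0.0920772
P(Population B | -0.4) ≈ 0.0895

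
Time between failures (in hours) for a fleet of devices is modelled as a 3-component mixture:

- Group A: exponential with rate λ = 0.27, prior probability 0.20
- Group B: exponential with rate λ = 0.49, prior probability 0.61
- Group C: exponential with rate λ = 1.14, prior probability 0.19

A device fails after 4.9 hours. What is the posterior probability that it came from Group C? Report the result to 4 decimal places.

The responsibility of component k is π_k f_k(x) divided by Σ_j π_j f_j(x).
Component likelihoods at x = 4.9 hours:
  L_A = 0.27·e^(−0.27·4.9) = 0.27·e^(−1.3230) = 0.0719105
  L_B = 0.49·e^(−0.49·4.9) = 0.49·e^(−2.4010) = 0.0444074
  L_C = 1.14·e^(−1.14·4.9) = 1.14·e^(−5.5860) = 0.004275
Prior × likelihood for each component:
  π_A·L_A = 0.20 × 0.0719105 = 0.0143821
  π_B·L_B = 0.61 × 0.0444074 = 0.0270885
  π_C·L_C = 0.19 × 0.004275 = 0.00081225
Normaliser: 0.0143821 + 0.0270885 + 0.00081225 = 0.0422828
P(Group C | data) ≈ 0.0192

0.0192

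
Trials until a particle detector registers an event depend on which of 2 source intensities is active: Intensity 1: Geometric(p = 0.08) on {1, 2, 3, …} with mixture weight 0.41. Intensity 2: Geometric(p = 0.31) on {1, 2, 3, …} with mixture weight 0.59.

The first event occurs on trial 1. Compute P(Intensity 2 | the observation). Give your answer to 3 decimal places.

The responsibility of component k is π_k f_k(x) divided by Σ_j π_j f_j(x).
Evaluate each component's likelihood at the observed value:
  p_1 = 0.08
  p_2 = 0.31
Weight by the priors:
  π_1·p_1 = 0.41 × 0.08 = 0.0328
  π_2·p_2 = 0.59 × 0.31 = 0.1829
Sum: 0.0328 + 0.1829 = 0.2157
P(Intensity 2 | the observation) ≈ 0.848

0.848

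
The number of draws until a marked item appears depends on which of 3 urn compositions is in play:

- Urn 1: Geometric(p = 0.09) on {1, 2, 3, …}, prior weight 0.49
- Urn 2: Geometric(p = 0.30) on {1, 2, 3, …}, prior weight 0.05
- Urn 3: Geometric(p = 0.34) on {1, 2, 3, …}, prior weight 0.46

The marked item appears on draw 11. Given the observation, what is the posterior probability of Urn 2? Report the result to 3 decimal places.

P(component k | x) = w_k·f_k(x) / marginal(x), where marginal(x) = Σ_j w_j·f_j(x).
Component likelihoods at x = 11:
  p_1 = 0.0350475
  p_2 = 0.00847426
  p_3 = 0.00533235
Weight by the priors:
  w_1·p_1 = 0.49 × 0.0350475 = 0.0171733
  w_2·p_2 = 0.05 × 0.00847426 = 0.000423713
  w_3·p_3 = 0.46 × 0.00533235 = 0.00245288
Evidence: 0.0171733 + 0.000423713 + 0.00245288 = 0.0200498
P(Urn 2 | 11) = 0.000423713 / 0.0200498 ≈ 0.021

0.021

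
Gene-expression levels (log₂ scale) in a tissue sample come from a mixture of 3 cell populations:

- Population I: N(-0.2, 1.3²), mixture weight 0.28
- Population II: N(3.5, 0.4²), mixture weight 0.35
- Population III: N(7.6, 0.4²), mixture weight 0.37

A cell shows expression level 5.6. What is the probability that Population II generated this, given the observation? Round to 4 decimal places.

0.0620

P(component k | x) = w_k·f_k(x) / marginal(x), where marginal(x) = Σ_j w_j·f_j(x).
Evaluate each component's likelihood at the observed value:
  L_I = (1/(1.3·√(2π)))·exp(−(5.6−-0.2)²/(2·1.3²)) = 0.306879·exp(-9.95266) = 1.46076e-05
  L_II = (1/(0.4·√(2π)))·exp(−(5.6−3.5)²/(2·0.4²)) = 0.997356·exp(-13.78125) = 1.03212e-06
  L_III = (1/(0.4·√(2π)))·exp(−(5.6−7.6)²/(2·0.4²)) = 0.997356·exp(-12.50000) = 3.7168e-06
Multiply by the mixture weights:
  w_I·L_I = 0.28 × 1.46076e-05 = 4.09014e-06
  w_II·L_II = 0.35 × 1.03212e-06 = 3.61241e-07
  w_III·L_III = 0.37 × 3.7168e-06 = 1.37522e-06
Normaliser: 4.09014e-06 + 3.61241e-07 + 1.37522e-06 = 5.8266e-06
So the posterior for Population II is 3.61241e-07 / 5.8266e-06 ≈ 0.0620.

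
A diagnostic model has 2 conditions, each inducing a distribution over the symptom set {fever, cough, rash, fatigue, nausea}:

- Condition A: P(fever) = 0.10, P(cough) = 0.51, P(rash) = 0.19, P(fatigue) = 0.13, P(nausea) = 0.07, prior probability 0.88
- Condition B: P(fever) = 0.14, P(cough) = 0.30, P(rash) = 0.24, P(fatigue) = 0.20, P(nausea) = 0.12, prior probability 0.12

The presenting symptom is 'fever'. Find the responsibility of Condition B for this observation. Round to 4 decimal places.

0.1603

P(component k | x) = P(Z=k)·f_k(x) / marginal(x), where marginal(x) = Σ_j P(Z=j)·f_j(x).
Evaluate each component's likelihood at the observed value:
  p_A = 0.1
  p_B = 0.14
Unnormalised posteriors:
  P(Z=A)·p_A = 0.88 × 0.1 = 0.088
  P(Z=B)·p_B = 0.12 × 0.14 = 0.0168
Evidence: 0.088 + 0.0168 = 0.1048
So the posterior for Condition B is 0.0168 / 0.1048 ≈ 0.1603.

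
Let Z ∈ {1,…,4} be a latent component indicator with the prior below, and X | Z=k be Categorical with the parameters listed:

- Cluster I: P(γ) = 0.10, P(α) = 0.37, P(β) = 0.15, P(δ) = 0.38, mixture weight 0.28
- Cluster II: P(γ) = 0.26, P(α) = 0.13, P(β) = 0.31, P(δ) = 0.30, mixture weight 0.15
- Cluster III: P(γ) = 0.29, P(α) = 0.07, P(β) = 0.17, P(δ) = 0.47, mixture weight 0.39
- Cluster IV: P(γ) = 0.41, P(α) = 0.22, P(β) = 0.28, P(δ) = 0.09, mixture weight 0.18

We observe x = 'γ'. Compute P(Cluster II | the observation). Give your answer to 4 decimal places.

Apply Bayes' rule: the posterior for each component is proportional to its prior times its likelihood at x.
Categorical probabilities:
  p_I = P(γ | comp) = 0.10
  p_II = P(γ | comp) = 0.26
  p_III = P(γ | comp) = 0.29
  p_IV = P(γ | comp) = 0.41
Prior × likelihood for each component:
  P(Z=I)·p_I = 0.28 × 0.1 = 0.028
  P(Z=II)·p_II = 0.15 × 0.26 = 0.039
  P(Z=III)·p_III = 0.39 × 0.29 = 0.1131
  P(Z=IV)·p_IV = 0.18 × 0.41 = 0.0738
Evidence: 0.028 + 0.039 + 0.1131 + 0.0738 = 0.2539
P(Cluster II | x) ≈ 0.1536

0.1536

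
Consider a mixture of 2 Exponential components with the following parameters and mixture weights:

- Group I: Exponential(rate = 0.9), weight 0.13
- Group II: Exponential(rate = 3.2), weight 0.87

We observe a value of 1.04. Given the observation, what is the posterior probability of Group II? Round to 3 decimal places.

0.685

The responsibility of component k is π_k f_k(x) divided by Σ_j π_j f_j(x).
Evaluate each component's likelihood at the observed value:
  f_I = 0.352974
  f_II = 0.114767
Unnormalised posteriors:
  π_I·f_I = 0.13 × 0.352974 = 0.0458866
  π_II·f_II = 0.87 × 0.114767 = 0.0998475
Denominator: 0.0458866 + 0.0998475 = 0.145734
Responsibility of Group II: 0.0998475 / 0.145734 ≈ 0.685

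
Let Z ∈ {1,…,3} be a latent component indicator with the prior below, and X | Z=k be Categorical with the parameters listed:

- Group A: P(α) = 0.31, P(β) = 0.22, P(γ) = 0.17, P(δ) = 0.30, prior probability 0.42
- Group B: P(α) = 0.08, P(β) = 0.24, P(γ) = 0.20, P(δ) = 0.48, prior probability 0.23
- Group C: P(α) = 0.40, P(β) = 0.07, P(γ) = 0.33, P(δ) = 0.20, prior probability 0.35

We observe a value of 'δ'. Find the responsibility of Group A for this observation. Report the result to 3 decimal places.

Posterior ∝ prior × likelihood, so P(k | x) ∝ π_k f_k(x); normalise over all components.
Component likelihoods at x = 'δ':
  L_A = 0.3
  L_B = 0.48
  L_C = 0.2
Weight by the priors:
  π_A·L_A = 0.42 × 0.3 = 0.126
  π_B·L_B = 0.23 × 0.48 = 0.1104
  π_C·L_C = 0.35 × 0.2 = 0.07
Marginal: 0.126 + 0.1104 + 0.07 = 0.3064
P(Group A | the observation) ≈ 0.411

0.411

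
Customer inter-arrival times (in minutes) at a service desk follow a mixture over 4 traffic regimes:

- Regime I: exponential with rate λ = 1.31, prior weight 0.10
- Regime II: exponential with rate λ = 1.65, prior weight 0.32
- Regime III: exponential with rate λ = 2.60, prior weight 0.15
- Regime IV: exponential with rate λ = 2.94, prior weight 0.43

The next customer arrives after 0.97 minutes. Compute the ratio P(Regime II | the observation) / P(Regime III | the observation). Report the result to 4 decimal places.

3.4023

Only the two components matter; the odds are (π_i f_i(x)) / (π_j f_j(x)).
Component likelihoods at x = 0.97 minutes:
  L_I = 0.367632
  L_II = 0.332963
  L_III = 0.208777
  L_IV = 0.169756
Odds = (0.32/0.15) × (0.332963/0.208777) = 2.13333 × 1.59482 ≈ 3.4023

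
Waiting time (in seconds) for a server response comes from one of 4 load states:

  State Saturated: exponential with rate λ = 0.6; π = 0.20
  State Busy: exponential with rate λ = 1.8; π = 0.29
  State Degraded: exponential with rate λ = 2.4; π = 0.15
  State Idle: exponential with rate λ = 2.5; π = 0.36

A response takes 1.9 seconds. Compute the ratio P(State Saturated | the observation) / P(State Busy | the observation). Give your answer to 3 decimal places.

2.248

Posterior odds = (π_i f_i(x)) / (π_j f_j(x)); the normalising sum cancels.
Exponential densities:
  f_Saturated = 0.6·e^(−0.6·1.9) = 0.6·e^(−1.1400) = 0.191891
  f_Busy = 1.8·e^(−1.8·1.9) = 1.8·e^(−3.4200) = 0.0588824
  f_Degraded = 2.4·e^(−2.4·1.9) = 2.4·e^(−4.5600) = 0.0251089
  f_Idle = 2.5·e^(−2.5·1.9) = 2.5·e^(−4.7500) = 0.0216292
Posterior odds = (π_Saturated·f_Saturated) / (π_Busy·f_Busy) = (0.20·0.191891) / (0.29·0.0588824) = 0.0383783 / 0.0170759 ≈ 2.248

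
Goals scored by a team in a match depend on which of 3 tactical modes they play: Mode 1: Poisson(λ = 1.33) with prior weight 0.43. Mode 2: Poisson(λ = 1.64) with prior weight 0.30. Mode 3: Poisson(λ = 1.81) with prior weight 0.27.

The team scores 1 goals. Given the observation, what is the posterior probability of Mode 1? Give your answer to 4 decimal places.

0.4630

P(component k | x) = π_k·f_k(x) / marginal(x), where marginal(x) = Σ_j π_j·f_j(x).
Poisson probabilities:
  L_1 = 0.351755
  L_2 = 0.318127
  L_3 = 0.296214
Weight by the priors:
  π_1·L_1 = 0.43 × 0.351755 = 0.151255
  π_2·L_2 = 0.30 × 0.318127 = 0.0954382
  π_3·L_3 = 0.27 × 0.296214 = 0.0799778
Evidence: 0.151255 + 0.0954382 + 0.0799778 = 0.326671
So the posterior for Mode 1 is 0.151255 / 0.326671 ≈ 0.4630.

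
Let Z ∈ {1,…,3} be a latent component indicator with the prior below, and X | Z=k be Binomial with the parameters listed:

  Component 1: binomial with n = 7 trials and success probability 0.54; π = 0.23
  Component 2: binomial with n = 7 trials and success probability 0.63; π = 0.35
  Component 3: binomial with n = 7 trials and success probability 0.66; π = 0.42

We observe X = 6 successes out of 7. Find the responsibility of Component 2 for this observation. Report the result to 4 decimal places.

The responsibility of component k is P(Z=k) f_k(x) divided by Σ_j P(Z=j) f_j(x).
Component likelihoods at x = 6 successes out of 7:
  f_1 = 0.0798396
  f_2 = 0.161936
  f_3 = 0.196716
Prior × likelihood for each component:
  P(Z=1)·f_1 = 0.23 × 0.0798396 = 0.0183631
  P(Z=2)·f_2 = 0.35 × 0.161936 = 0.0566776
  P(Z=3)·f_3 = 0.42 × 0.196716 = 0.0826209
Marginal: 0.0183631 + 0.0566776 + 0.0826209 = 0.157662
So the posterior for Component 2 is 0.0566776 / 0.157662 ≈ 0.3595.

0.3595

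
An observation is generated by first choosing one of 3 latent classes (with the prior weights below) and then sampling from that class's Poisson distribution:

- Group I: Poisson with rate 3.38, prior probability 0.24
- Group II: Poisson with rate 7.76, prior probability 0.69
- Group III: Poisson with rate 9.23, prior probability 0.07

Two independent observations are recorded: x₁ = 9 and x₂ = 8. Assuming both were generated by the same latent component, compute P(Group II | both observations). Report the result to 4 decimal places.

0.9058

P(component k | x) = π_k·f_k(x) / marginal(x), where marginal(x) = Σ_j π_j·f_j(x).
Since both observations come from the same component, the likelihood for component k is f_k(x₁)·f_k(x₂).
  L_I = [0.00540222] × [0.0143846] = 7.77087e-05
  L_II = [0.119913] × [0.139075] = 0.0166769
  L_III = [0.131375] × [0.128102] = 0.0168294
Multiply by the mixture weights:
  π_I·L_I = 0.24 × 7.77087e-05 = 1.86501e-05
  π_II·L_II = 0.69 × 0.0166769 = 0.0115071
  π_III·L_III = 0.07 × 0.0168294 = 0.00117806
Marginal: 1.86501e-05 + 0.0115071 + 0.00117806 = 0.0127038
So the posterior for Group II is 0.0115071 / 0.0127038 ≈ 0.9058.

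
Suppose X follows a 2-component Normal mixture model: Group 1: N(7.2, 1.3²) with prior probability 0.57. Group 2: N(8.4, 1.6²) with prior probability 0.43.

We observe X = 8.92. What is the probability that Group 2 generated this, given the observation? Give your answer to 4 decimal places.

By Bayes' theorem, P(k | x) = w_k f_k(x) / Σ_j w_j f_j(x).
Evaluate each component's likelihood at the observed value:
  p_1 = 0.127892
  p_2 = 0.236512
Prior × likelihood for each component:
  w_1·p_1 = 0.57 × 0.127892 = 0.0728984
  w_2·p_2 = 0.43 × 0.236512 = 0.1017
Sum: 0.0728984 + 0.1017 = 0.174599
P(Group 2 | x) ≈ 0.5825

0.5825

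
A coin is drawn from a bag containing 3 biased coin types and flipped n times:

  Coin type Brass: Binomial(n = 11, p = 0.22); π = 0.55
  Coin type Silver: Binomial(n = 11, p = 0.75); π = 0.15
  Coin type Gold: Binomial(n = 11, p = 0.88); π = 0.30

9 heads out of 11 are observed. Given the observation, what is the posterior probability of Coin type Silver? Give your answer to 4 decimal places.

Apply Bayes' rule: the posterior for each component is proportional to its prior times its likelihood at x.
Evaluate each component's likelihood at the observed value:
  L_Brass = C(11,9)·0.22^9·0.78^2 = 55·1.20727e-06·0.6084 = 4.03976e-05
  L_Silver = C(11,9)·0.75^9·0.25^2 = 55·0.0750847·0.0625 = 0.258104
  L_Gold = C(11,9)·0.88^9·0.12^2 = 55·0.316478·0.0144 = 0.250651
Weight by the priors:
  P(Z=Brass)·L_Brass = 0.55 × 4.03976e-05 = 2.22187e-05
  P(Z=Silver)·L_Silver = 0.15 × 0.258104 = 0.0387155
  P(Z=Gold)·L_Gold = 0.30 × 0.250651 = 0.0751953
Normaliser: 2.22187e-05 + 0.0387155 + 0.0751953 = 0.113933
P(Coin type Silver | 9 heads out of 11) = 0.0387155 / 0.113933 ≈ 0.3398

0.3398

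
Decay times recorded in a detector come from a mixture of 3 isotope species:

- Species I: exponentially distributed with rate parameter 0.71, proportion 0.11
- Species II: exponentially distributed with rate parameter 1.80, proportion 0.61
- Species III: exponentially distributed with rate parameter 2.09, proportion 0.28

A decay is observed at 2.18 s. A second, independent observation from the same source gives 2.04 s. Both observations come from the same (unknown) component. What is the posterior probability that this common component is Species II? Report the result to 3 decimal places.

0.252

P(component k | x) = w_k·f_k(x) / marginal(x), where marginal(x) = Σ_j w_j·f_j(x).
Since both observations come from the same component, the likelihood for component k is f_k(x₁)·f_k(x₂).
  L_I = [0.71·e^(−0.71·2.18) = 0.71·e^(−1.5478) = 0.151028] × [0.166812] = 0.0251932
  L_II = [1.80·e^(−1.80·2.18) = 1.80·e^(−3.9240) = 0.0355714] × [0.045766] = 0.00162796
  L_III = [2.09·e^(−2.09·2.18) = 2.09·e^(−4.5562) = 0.021949] × [0.0294095] = 0.000645509
Multiply by the mixture weights:
  w_I·L_I = 0.11 × 0.0251932 = 0.00277125
  w_II·L_II = 0.61 × 0.00162796 = 0.000993057
  w_III·L_III = 0.28 × 0.000645509 = 0.000180742
Denominator: 0.00277125 + 0.000993057 + 0.000180742 = 0.00394505
P(Species II | x) ≈ 0.252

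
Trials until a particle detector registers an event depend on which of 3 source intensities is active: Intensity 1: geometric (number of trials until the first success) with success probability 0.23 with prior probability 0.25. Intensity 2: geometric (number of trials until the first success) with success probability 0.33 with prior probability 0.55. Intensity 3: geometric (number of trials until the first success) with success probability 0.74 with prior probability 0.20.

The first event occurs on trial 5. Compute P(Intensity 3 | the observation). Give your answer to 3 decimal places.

Apply Bayes' rule: the posterior for each component is proportional to its prior times its likelihood at x.
Geometric probabilities:
  f_1 = 0.080852
  f_2 = 0.0664987
  f_3 = 0.00338162
Multiply by the mixture weights:
  w_1·f_1 = 0.25 × 0.080852 = 0.020213
  w_2·f_2 = 0.55 × 0.0664987 = 0.0365743
  w_3·f_3 = 0.20 × 0.00338162 = 0.000676324
Normaliser: 0.020213 + 0.0365743 + 0.000676324 = 0.0574636
P(Intensity 3 | x) ≈ 0.012

0.012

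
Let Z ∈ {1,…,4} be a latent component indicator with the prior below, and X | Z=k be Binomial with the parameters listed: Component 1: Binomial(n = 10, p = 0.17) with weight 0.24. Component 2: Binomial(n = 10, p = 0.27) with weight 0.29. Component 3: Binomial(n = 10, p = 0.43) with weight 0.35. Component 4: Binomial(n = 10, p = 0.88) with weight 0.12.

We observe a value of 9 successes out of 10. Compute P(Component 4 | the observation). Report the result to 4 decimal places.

Posterior ∝ prior × likelihood, so P(k | x) ∝ P(Z=k) f_k(x); normalise over all components.
Evaluate each component's likelihood at the observed value:
  f_1 = 9.84279e-07
  f_2 = 5.56669e-05
  f_3 = 0.00286478
  f_4 = 0.379774
Unnormalised posteriors:
  P(Z=1)·f_1 = 0.24 × 9.84279e-07 = 2.36227e-07
  P(Z=2)·f_2 = 0.29 × 5.56669e-05 = 1.61434e-05
  P(Z=3)·f_3 = 0.35 × 0.00286478 = 0.00100267
  P(Z=4)·f_4 = 0.12 × 0.379774 = 0.0455729
Sum: 2.36227e-07 + 1.61434e-05 + 0.00100267 + 0.0455729 = 0.0465919
P(Component 4 | data) = 0.0455729 / 0.0465919 ≈ 0.9781

0.9781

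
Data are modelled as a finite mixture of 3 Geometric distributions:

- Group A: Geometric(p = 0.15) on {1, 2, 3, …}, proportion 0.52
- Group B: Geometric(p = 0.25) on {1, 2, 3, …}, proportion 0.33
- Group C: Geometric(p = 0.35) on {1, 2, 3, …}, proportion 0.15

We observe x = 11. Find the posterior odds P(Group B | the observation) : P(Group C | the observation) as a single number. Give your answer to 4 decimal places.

The posterior odds equal the prior odds times the likelihood ratio: (π_i/π_j)·(f_i(x)/f_j(x)).
Geometric probabilities:
  L_A = 0.15·(1−0.15)^10 = 0.15·0.196874 = 0.0295312
  L_B = 0.25·(1−0.25)^10 = 0.25·0.0563135 = 0.0140784
  L_C = 0.35·(1−0.35)^10 = 0.35·0.0134627 = 0.00471196
0.00464586 / 0.000706794 ≈ 6.5732

6.5732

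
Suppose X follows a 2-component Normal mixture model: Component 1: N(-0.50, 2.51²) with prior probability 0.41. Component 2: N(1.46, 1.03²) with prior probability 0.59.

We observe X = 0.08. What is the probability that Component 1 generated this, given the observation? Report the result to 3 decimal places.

0.405

Apply Bayes' rule: the posterior for each component is proportional to its prior times its likelihood at x.
Component likelihoods at x = 0.08:
  p_1 = (1/(2.51·√(2π)))·exp(−(0.08−-0.50)²/(2·2.51²)) = 0.158941·exp(-0.02670) = 0.154754
  p_2 = (1/(1.03·√(2π)))·exp(−(0.08−1.46)²/(2·1.03²)) = 0.387323·exp(-0.89754) = 0.157862
Weight by the priors:
  π_1·p_1 = 0.41 × 0.154754 = 0.0634491
  π_2·p_2 = 0.59 × 0.157862 = 0.0931383
Evidence: 0.0634491 + 0.0931383 = 0.156587
P(Component 1 | the observation) = 0.0634491 / 0.156587 ≈ 0.405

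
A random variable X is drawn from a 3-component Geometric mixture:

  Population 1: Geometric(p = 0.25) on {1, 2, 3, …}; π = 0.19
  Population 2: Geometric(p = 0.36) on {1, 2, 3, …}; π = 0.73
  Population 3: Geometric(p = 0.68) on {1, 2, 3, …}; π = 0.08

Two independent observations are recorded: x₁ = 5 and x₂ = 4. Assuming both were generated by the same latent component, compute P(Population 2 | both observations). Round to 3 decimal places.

Posterior ∝ prior × likelihood, so P(k | x) ∝ P(Z=k) f_k(x); normalise over all components.
Since both observations come from the same component, the likelihood for component k is f_k(x₁)·f_k(x₂).
  f_1 = [0.0791016] × [0.105469] = 0.00834274
  f_2 = [0.060398] × [0.0943718] = 0.00569987
  f_3 = [0.00713032] × [0.0222822] = 0.000158879
Multiply by the mixture weights:
  P(Z=1)·f_1 = 0.19 × 0.00834274 = 0.00158512
  P(Z=2)·f_2 = 0.73 × 0.00569987 = 0.0041609
  P(Z=3)·f_3 = 0.08 × 0.000158879 = 1.27104e-05
Denominator: 0.00158512 + 0.0041609 + 1.27104e-05 = 0.00575874
Responsibility of Population 2: 0.0041609 / 0.00575874 ≈ 0.723

0.723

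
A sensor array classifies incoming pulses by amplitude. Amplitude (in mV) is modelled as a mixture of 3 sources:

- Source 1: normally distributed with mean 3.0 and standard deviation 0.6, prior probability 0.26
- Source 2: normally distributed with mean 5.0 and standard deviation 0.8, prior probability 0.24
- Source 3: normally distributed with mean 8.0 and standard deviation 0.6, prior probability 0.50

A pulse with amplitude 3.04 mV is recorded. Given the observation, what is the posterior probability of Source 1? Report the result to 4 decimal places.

P(component k | x) = P(Z=k)·f_k(x) / marginal(x), where marginal(x) = Σ_j P(Z=j)·f_j(x).
Evaluate each component's likelihood at the observed value:
  L_1 = (1/(0.6·√(2π)))·exp(−(3.04−3.0)²/(2·0.6²)) = 0.664904·exp(-0.00222) = 0.663428
  L_2 = (1/(0.8·√(2π)))·exp(−(3.04−5.0)²/(2·0.8²)) = 0.498678·exp(-3.00125) = 0.0247967
  L_3 = (1/(0.6·√(2π)))·exp(−(3.04−8.0)²/(2·0.6²)) = 0.664904·exp(-34.16889) = 9.62496e-16
Prior × likelihood for each component:
  P(Z=1)·L_1 = 0.26 × 0.663428 = 0.172491
  P(Z=2)·L_2 = 0.24 × 0.0247967 = 0.00595121
  P(Z=3)·L_3 = 0.50 × 9.62496e-16 = 4.81248e-16
Normaliser: 0.172491 + 0.00595121 + 4.81248e-16 = 0.178442
Responsibility of Source 1: 0.172491 / 0.178442 ≈ 0.9666

0.9666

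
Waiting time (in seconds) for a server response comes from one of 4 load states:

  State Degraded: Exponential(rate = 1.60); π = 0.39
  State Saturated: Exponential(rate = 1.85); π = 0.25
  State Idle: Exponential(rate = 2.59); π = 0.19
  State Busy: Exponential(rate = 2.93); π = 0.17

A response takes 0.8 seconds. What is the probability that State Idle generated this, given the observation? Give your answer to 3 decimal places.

Posterior ∝ prior × likelihood, so P(k | x) ∝ P(Z=k) f_k(x); normalise over all components.
Evaluate each component's likelihood at the observed value:
  f_Degraded = 1.60·e^(−1.60·0.8) = 1.60·e^(−1.2800) = 0.44486
  f_Saturated = 1.85·e^(−1.85·0.8) = 1.85·e^(−1.4800) = 0.42113
  f_Idle = 2.59·e^(−2.59·0.8) = 2.59·e^(−2.0720) = 0.326168
  f_Busy = 2.93·e^(−2.93·0.8) = 2.93·e^(−2.3440) = 0.281113
Prior × likelihood for each component:
  P(Z=Degraded)·f_Degraded = 0.39 × 0.44486 = 0.173495
  P(Z=Saturated)·f_Saturated = 0.25 × 0.42113 = 0.105282
  P(Z=Idle)·f_Idle = 0.19 × 0.326168 = 0.061972
  P(Z=Busy)·f_Busy = 0.17 × 0.281113 = 0.0477893
Denominator: 0.173495 + 0.105282 + 0.061972 + 0.0477893 = 0.388539
So the posterior for State Idle is 0.061972 / 0.388539 ≈ 0.159.

0.159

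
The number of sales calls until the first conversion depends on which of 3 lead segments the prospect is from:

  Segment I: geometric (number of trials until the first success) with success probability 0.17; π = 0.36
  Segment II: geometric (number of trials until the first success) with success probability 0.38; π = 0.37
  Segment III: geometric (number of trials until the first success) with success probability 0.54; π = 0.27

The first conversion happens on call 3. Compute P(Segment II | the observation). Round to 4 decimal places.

Apply Bayes' rule: the posterior for each component is proportional to its prior times its likelihood at x.
Geometric probabilities:
  f_I = 0.17·(1−0.17)^2 = 0.17·0.6889 = 0.117113
  f_II = 0.38·(1−0.38)^2 = 0.38·0.3844 = 0.146072
  f_III = 0.54·(1−0.54)^2 = 0.54·0.2116 = 0.114264
Prior × likelihood for each component:
  π_I·f_I = 0.36 × 0.117113 = 0.0421607
  π_II·f_II = 0.37 × 0.146072 = 0.0540466
  π_III·f_III = 0.27 × 0.114264 = 0.0308513
Denominator: 0.0421607 + 0.0540466 + 0.0308513 = 0.127059
P(Segment II | x) ≈ 0.4254

0.4254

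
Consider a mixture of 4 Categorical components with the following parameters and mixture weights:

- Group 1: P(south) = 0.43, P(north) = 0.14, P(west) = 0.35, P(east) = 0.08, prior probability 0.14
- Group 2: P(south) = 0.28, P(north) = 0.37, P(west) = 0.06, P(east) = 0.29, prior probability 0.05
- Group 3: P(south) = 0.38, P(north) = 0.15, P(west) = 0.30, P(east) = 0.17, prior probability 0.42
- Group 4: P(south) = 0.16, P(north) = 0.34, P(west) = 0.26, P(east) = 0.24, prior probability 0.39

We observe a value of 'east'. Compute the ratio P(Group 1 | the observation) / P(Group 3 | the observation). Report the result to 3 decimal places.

0.157

The posterior odds equal the prior odds times the likelihood ratio: (π_i/π_j)·(f_i(x)/f_j(x)).
Component likelihoods at x = 'east':
  f_1 = 0.08
  f_2 = 0.29
  f_3 = 0.17
  f_4 = 0.24
Odds = (0.14/0.42) × (0.08/0.17) = 0.333333 × 0.470588 ≈ 0.157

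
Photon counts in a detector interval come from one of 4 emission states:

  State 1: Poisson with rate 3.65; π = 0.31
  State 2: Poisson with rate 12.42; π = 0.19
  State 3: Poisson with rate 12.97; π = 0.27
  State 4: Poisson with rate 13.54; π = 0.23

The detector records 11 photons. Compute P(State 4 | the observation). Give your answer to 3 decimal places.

0.304

The responsibility of component k is π_k f_k(x) divided by Σ_j π_j f_j(x).
Poisson probabilities:
  L_1 = 0.00099745
  L_2 = 0.10971
  L_3 = 0.101949
  L_4 = 0.0925342
Weight by the priors:
  π_1·L_1 = 0.31 × 0.00099745 = 0.000309209
  π_2·L_2 = 0.19 × 0.10971 = 0.0208448
  π_3·L_3 = 0.27 × 0.101949 = 0.0275263
  π_4·L_4 = 0.23 × 0.0925342 = 0.0212829
Evidence: 0.000309209 + 0.0208448 + 0.0275263 + 0.0212829 = 0.0699632
P(State 4 | x) ≈ 0.304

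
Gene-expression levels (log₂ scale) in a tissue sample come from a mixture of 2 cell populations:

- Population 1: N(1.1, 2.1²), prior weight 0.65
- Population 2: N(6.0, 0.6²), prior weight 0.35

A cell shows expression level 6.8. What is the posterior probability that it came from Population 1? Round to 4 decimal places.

The responsibility of component k is π_k f_k(x) divided by Σ_j π_j f_j(x).
Evaluate each component's likelihood at the observed value:
  p_1 = 0.0047741
  p_2 = 0.27335
Multiply by the mixture weights:
  π_1·p_1 = 0.65 × 0.0047741 = 0.00310317
  π_2·p_2 = 0.35 × 0.27335 = 0.0956725
Sum: 0.00310317 + 0.0956725 = 0.0987757
Responsibility of Population 1: 0.00310317 / 0.0987757 ≈ 0.0314

0.0314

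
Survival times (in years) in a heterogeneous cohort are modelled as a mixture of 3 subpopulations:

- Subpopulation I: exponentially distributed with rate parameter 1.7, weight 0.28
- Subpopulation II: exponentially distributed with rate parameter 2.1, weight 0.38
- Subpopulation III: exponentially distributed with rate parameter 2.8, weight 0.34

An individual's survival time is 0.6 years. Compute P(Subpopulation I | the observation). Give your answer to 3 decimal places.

0.298

Apply Bayes' rule: the posterior for each component is proportional to its prior times its likelihood at x.
Component likelihoods at x = 0.6 years:
  L_I = 1.7·e^(−1.7·0.6) = 1.7·e^(−1.0200) = 0.613011
  L_II = 2.1·e^(−2.1·0.6) = 2.1·e^(−1.2600) = 0.595673
  L_III = 2.8·e^(−2.8·0.6) = 2.8·e^(−1.6800) = 0.521847
Weight by the priors:
  π_I·L_I = 0.28 × 0.613011 = 0.171643
  π_II·L_II = 0.38 × 0.595673 = 0.226356
  π_III·L_III = 0.34 × 0.521847 = 0.177428
Marginal: 0.171643 + 0.226356 + 0.177428 = 0.575427
So the posterior for Subpopulation I is 0.171643 / 0.575427 ≈ 0.298.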